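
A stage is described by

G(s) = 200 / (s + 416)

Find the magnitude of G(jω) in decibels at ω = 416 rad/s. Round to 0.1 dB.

-9.4 dB

At s = jω = j416:
pole (s+416): 416 + j416 → |·| = √(416²+416²) = √346112 ≈ 588.31, ∠ = arctan(416/416) ≈ 45.00°
|G| = 200 / 588.31 ≈ 0.33996
Gain = 20 log₁₀(0.33996) ≈ -9.37 dB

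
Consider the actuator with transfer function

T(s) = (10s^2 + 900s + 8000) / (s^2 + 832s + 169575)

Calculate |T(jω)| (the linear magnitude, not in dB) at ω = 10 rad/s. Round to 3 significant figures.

Substitute s = j10:
Numerator: 10(j10)^2 + 900(j10) + 8000 = 7000 + j9000
Denominator: (j10)^2 + 832(j10) + 169575 = 169475 + j8320
|N| = √(7000² + 9000²) ≈ 11402, ∠N ≈ 52.13°
|D| = √(169475² + 8320²) ≈ 1.6968e+05, ∠D ≈ 2.81°
|T| = 11402 / 1.6968e+05 ≈ 0.067197

0.0672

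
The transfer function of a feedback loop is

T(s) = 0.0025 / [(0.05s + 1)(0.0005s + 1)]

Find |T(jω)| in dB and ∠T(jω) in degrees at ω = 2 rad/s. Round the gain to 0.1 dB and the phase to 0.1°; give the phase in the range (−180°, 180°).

At ω = 2 rad/s:
pole (1 + j2·0.05) = 1 + j0.1 → |·| ≈ 1.005, ∠ ≈ 5.71°
pole (1 + j2·0.0005) = 1 + j0.001 → |·| ≈ 1, ∠ ≈ 0.06°
|T| = 0.0025 · 1 / (1.005 · 1) ≈ 0.0024876
Gain = 20 log₁₀(0.0024876) ≈ -52.08 dB
∠T = (0°) − (5.71° + 0.06°) = -5.77°

-52.1 dB, -5.8°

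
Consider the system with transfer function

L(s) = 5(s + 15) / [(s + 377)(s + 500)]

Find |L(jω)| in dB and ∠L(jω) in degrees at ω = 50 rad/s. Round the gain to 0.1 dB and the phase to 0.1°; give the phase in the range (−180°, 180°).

-57.3 dB, 60.0°

At s = jω = j50:
zero (s+15): 15 + j50 → |·| = √(15²+50²) = √2725 ≈ 52.202, ∠ = arctan(50/15) ≈ 73.30°
pole (s+377): 377 + j50 → |·| = √(377²+50²) = √144629 ≈ 380.3, ∠ = arctan(50/377) ≈ 7.55°
pole (s+500): 500 + j50 → |·| = √(500²+50²) = √252500 ≈ 502.49, ∠ = arctan(50/500) ≈ 5.71°
|L| = 5 · 52.202 / 1.911e+05 ≈ 0.0013658
Gain = 20 log₁₀(0.0013658) ≈ -57.29 dB
∠L = 73.30° − 13.26° = 60.04°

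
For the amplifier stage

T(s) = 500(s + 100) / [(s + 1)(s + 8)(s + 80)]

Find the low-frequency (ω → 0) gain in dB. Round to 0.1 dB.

37.9 dB

T(0) = 500·100 / (1·8·80) = 78.125
20 log₁₀(78.125) ≈ 37.86 dB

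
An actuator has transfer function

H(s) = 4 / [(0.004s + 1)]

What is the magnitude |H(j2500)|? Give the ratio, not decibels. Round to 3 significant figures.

At ω = 2500 rad/s:
pole (1 + j2500·0.004) = 1 + j10 → |·| ≈ 10.05, ∠ ≈ 84.29°
|H| = 4 · 1 / (10.05) ≈ 0.39801

0.398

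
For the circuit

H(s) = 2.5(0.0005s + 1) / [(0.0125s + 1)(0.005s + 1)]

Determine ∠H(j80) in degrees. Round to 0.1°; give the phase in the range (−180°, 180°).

At ω = 80 rad/s:
zero (1 + j80·0.0005) = 1 + j0.04 → |·| ≈ 1.0008, ∠ ≈ 2.29°
pole (1 + j80·0.0125) = 1 + j1 → |·| ≈ 1.4142, ∠ ≈ 45.00°
pole (1 + j80·0.005) = 1 + j0.4 → |·| ≈ 1.077, ∠ ≈ 21.80°
∠H = (2.29°) − (45.00° + 21.80°) = -64.51°

-64.5°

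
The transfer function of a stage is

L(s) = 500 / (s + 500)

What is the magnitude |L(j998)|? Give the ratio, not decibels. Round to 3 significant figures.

0.448

At s = jω = j998:
pole (s+500): 500 + j998 → |·| = √(500²+998²) = √1246004 ≈ 1116.2, ∠ = arctan(998/500) ≈ 63.39°
|L| = 500 / 1116.2 ≈ 0.44795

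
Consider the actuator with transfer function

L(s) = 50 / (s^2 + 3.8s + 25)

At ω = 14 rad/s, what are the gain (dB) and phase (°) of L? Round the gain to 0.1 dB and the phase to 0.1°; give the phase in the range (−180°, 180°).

-11.1 dB, -162.7°

At s = jω = j14:
quadratic: (j14)² + 3.8·j14 + 25 = -171 + j53.2 → |·| ≈ 179.08, ∠ ≈ 162.72°
|L| = 50 / 179.08 ≈ 0.2792
Gain = 20 log₁₀(0.2792) ≈ -11.08 dB
∠L = 0.00° − 162.72° = -162.72°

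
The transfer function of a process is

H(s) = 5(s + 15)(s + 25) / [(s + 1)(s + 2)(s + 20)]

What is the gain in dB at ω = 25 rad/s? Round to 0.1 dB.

At s = jω = j25:
zero (s+15): 15 + j25 → |·| = √(15²+25²) = √850 ≈ 29.155, ∠ = arctan(25/15) ≈ 59.04°
zero (s+25): 25 + j25 → |·| = √(25²+25²) = √1250 ≈ 35.355, ∠ = arctan(25/25) ≈ 45.00°
pole (s+1): 1 + j25 → |·| = √(1²+25²) = √626 ≈ 25.02, ∠ = arctan(25/1) ≈ 87.71°
pole (s+2): 2 + j25 → |·| = √(2²+25²) = √629 ≈ 25.08, ∠ = arctan(25/2) ≈ 85.43°
pole (s+20): 20 + j25 → |·| = √(20²+25²) = √1025 ≈ 32.016, ∠ = arctan(25/20) ≈ 51.34°
|H| = 5 · 1030.8 / 20090 ≈ 0.25655
Gain = 20 log₁₀(0.25655) ≈ -11.82 dB

-11.8 dB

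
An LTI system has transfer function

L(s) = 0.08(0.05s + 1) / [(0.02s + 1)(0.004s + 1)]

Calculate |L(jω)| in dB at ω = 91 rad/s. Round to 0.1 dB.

-15.5 dB

At ω = 91 rad/s:
zero (1 + j91·0.05) = 1 + j4.55 → |·| ≈ 4.6586, ∠ ≈ 77.60°
pole (1 + j91·0.02) = 1 + j1.82 → |·| ≈ 2.0766, ∠ ≈ 61.21°
pole (1 + j91·0.004) = 1 + j0.364 → |·| ≈ 1.0642, ∠ ≈ 20.00°
|L| = 0.08 · 4.6586 / (2.0766 · 1.0642) ≈ 0.16864
Gain = 20 log₁₀(0.16864) ≈ -15.46 dB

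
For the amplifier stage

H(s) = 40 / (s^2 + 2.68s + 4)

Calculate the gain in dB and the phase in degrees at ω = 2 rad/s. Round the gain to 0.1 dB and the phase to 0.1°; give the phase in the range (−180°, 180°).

17.5 dB, -90.0°

At s = jω = j2:
quadratic: (j2)² + 2.68·j2 + 4 = 0 + j5.36 → |·| ≈ 5.36, ∠ ≈ 90.00°
|H| = 40 / 5.36 ≈ 7.4627
Gain = 20 log₁₀(7.4627) ≈ 17.46 dB
∠H = 0.00° − 90.00° = -90.00°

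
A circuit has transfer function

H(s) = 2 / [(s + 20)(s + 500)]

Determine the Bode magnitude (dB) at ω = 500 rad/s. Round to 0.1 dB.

At s = jω = j500:
pole (s+20): 20 + j500 → |·| = √(20²+500²) = √250400 ≈ 500.4, ∠ = arctan(500/20) ≈ 87.71°
pole (s+500): 500 + j500 → |·| = √(500²+500²) = √500000 ≈ 707.11, ∠ = arctan(500/500) ≈ 45.00°
|H| = 2 / 3.5384e+05 ≈ 5.6523e-06
Gain = 20 log₁₀(5.6523e-06) ≈ -104.96 dB

-105.0 dB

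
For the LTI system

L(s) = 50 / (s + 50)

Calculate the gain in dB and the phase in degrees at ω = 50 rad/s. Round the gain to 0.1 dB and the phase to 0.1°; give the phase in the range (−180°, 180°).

At s = jω = j50:
pole (s+50): 50 + j50 → |·| = √(50²+50²) = √5000 ≈ 70.711, ∠ = arctan(50/50) ≈ 45.00°
|L| = 50 / 70.711 ≈ 0.7071
Gain = 20 log₁₀(0.7071) ≈ -3.01 dB
∠L = 0.00° − 45.00° = -45.00°

-3.0 dB, -45.0°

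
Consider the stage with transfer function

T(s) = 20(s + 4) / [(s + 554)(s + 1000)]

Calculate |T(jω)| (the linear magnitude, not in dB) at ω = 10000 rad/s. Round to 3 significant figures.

0.00199

At s = jω = j10000:
zero (s+4): 4 + j10000 → |·| = √(4²+10000²) = √100000016 ≈ 10000, ∠ = arctan(10000/4) ≈ 89.98°
pole (s+554): 554 + j10000 → |·| = √(554²+10000²) = √100306916 ≈ 10015, ∠ = arctan(10000/554) ≈ 86.83°
pole (s+1000): 1000 + j10000 → |·| = √(1000²+10000²) = √101000000 ≈ 10050, ∠ = arctan(10000/1000) ≈ 84.29°
|T| = 20 · 10000 / 1.0065e+08 ≈ 0.0019871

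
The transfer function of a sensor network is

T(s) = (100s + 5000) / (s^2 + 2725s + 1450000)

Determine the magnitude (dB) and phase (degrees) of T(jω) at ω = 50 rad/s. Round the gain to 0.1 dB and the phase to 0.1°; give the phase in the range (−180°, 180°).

-46.3 dB, 39.6°

Substitute s = j50:
Numerator: 100(j50) + 5000 = 5000 + j5000
Denominator: (j50)^2 + 2725(j50) + 1450000 = 1447500 + j136250
|N| = √(5000² + 5000²) ≈ 7071.1, ∠N ≈ 45.00°
|D| = √(1447500² + 136250²) ≈ 1.4539e+06, ∠D ≈ 5.38°
|T| = 7071.1 / 1.4539e+06 ≈ 0.0048635
Gain = 20 log₁₀(0.0048635) ≈ -46.26 dB
∠T = 45.00° − 5.38° = 39.62°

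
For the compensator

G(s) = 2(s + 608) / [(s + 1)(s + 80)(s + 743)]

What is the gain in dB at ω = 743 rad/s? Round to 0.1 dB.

-109.7 dB

At s = jω = j743:
zero (s+608): 608 + j743 → |·| = √(608²+743²) = √921713 ≈ 960.06, ∠ = arctan(743/608) ≈ 50.71°
pole (s+1): 1 + j743 → |·| = √(1²+743²) = √552050 ≈ 743, ∠ = arctan(743/1) ≈ 89.92°
pole (s+80): 80 + j743 → |·| = √(80²+743²) = √558449 ≈ 747.29, ∠ = arctan(743/80) ≈ 83.85°
pole (s+743): 743 + j743 → |·| = √(743²+743²) = √1104098 ≈ 1050.8, ∠ = arctan(743/743) ≈ 45.00°
|G| = 2 · 960.06 / 5.8344e+08 ≈ 3.291e-06
Gain = 20 log₁₀(3.291e-06) ≈ -109.65 dB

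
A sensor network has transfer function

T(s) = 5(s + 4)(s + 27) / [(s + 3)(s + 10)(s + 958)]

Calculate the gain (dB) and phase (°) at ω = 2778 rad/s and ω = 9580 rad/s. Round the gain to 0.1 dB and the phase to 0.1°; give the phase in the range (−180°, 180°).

ω = 2778: -55.4 dB, -71.3°; ω = 9580: -65.7 dB, -84.4°

At s = jω = j2778:
zero (s+4): 4 + j2778 → |·| = √(4²+2778²) = √7717300 ≈ 2778, ∠ = arctan(2778/4) ≈ 89.92°
zero (s+27): 27 + j2778 → |·| = √(27²+2778²) = √7718013 ≈ 2778.1, ∠ = arctan(2778/27) ≈ 89.44°
pole (s+3): 3 + j2778 → |·| = √(3²+2778²) = √7717293 ≈ 2778, ∠ = arctan(2778/3) ≈ 89.94°
pole (s+10): 10 + j2778 → |·| = √(10²+2778²) = √7717384 ≈ 2778, ∠ = arctan(2778/10) ≈ 89.79°
pole (s+958): 958 + j2778 → |·| = √(958²+2778²) = √8635048 ≈ 2938.5, ∠ = arctan(2778/958) ≈ 70.97°
|T| = 5 · 7.7176e+06 / 2.2677e+10 ≈ 0.0017016
Gain = 20 log₁₀(0.0017016) ≈ -55.38 dB
∠T = 179.36° − 250.70° = -71.34°

At s = jω = j9580:
zero (s+4): 4 + j9580 → |·| = √(4²+9580²) = √91776416 ≈ 9580, ∠ = arctan(9580/4) ≈ 89.98°
zero (s+27): 27 + j9580 → |·| = √(27²+9580²) = √91777129 ≈ 9580, ∠ = arctan(9580/27) ≈ 89.84°
pole (s+3): 3 + j9580 → |·| = √(3²+9580²) = √91776409 ≈ 9580, ∠ = arctan(9580/3) ≈ 89.98°
pole (s+10): 10 + j9580 → |·| = √(10²+9580²) = √91776500 ≈ 9580, ∠ = arctan(9580/10) ≈ 89.94°
pole (s+958): 958 + j9580 → |·| = √(958²+9580²) = √92694164 ≈ 9627.8, ∠ = arctan(9580/958) ≈ 84.29°
|T| = 5 · 9.1776e+07 / 8.836e+11 ≈ 0.00051933
Gain = 20 log₁₀(0.00051933) ≈ -65.69 dB
∠T = 179.82° − 264.21° = -84.39°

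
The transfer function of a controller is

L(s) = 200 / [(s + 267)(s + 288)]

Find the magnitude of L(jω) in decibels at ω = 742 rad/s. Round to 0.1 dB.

At s = jω = j742:
pole (s+267): 267 + j742 → |·| = √(267²+742²) = √621853 ≈ 788.58, ∠ = arctan(742/267) ≈ 70.21°
pole (s+288): 288 + j742 → |·| = √(288²+742²) = √633508 ≈ 795.93, ∠ = arctan(742/288) ≈ 68.79°
|L| = 200 / 6.2765e+05 ≈ 0.00031865
Gain = 20 log₁₀(0.00031865) ≈ -69.93 dB

-69.9 dB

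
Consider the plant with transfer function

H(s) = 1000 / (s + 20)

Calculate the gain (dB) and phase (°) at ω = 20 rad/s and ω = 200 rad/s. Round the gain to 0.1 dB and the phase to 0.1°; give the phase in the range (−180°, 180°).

Substitute s = j20:
Numerator: 1000 = 1000 + j0
Denominator: (j20) + 20 = 20 + j20
|N| = √(1000² + 0²) ≈ 1000, ∠N ≈ 0.00°
|D| = √(20² + 20²) ≈ 28.284, ∠D ≈ 45.00°
|H| = 1000 / 28.284 ≈ 35.356
Gain = 20 log₁₀(35.356) ≈ 30.97 dB
∠H = 0.00° − 45.00° = -45.00°

Substitute s = j200:
Numerator: 1000 = 1000 + j0
Denominator: (j200) + 20 = 20 + j200
|N| = √(1000² + 0²) ≈ 1000, ∠N ≈ 0.00°
|D| = √(20² + 200²) ≈ 201, ∠D ≈ 84.29°
|H| = 1000 / 201 ≈ 4.9751
Gain = 20 log₁₀(4.9751) ≈ 13.94 dB
∠H = 0.00° − 84.29° = -84.29°

ω = 20: 31.0 dB, -45.0°; ω = 200: 13.9 dB, -84.3°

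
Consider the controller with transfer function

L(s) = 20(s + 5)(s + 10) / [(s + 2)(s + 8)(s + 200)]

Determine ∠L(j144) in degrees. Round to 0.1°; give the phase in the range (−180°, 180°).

-37.7°

At s = jω = j144:
zero (s+5): 5 + j144 → |·| = √(5²+144²) = √20761 ≈ 144.09, ∠ = arctan(144/5) ≈ 88.01°
zero (s+10): 10 + j144 → |·| = √(10²+144²) = √20836 ≈ 144.35, ∠ = arctan(144/10) ≈ 86.03°
pole (s+2): 2 + j144 → |·| = √(2²+144²) = √20740 ≈ 144.01, ∠ = arctan(144/2) ≈ 89.20°
pole (s+8): 8 + j144 → |·| = √(8²+144²) = √20800 ≈ 144.22, ∠ = arctan(144/8) ≈ 86.82°
pole (s+200): 200 + j144 → |·| = √(200²+144²) = √60736 ≈ 246.45, ∠ = arctan(144/200) ≈ 35.75°
∠L = 174.04° − 211.77° = -37.73°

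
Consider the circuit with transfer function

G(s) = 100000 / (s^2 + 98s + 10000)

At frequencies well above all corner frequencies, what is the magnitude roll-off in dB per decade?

Each pole contributes −20 dB/decade at high frequency; each zero contributes +20 dB/decade.
Net: 0 zero(s) − 2 pole(s) → -40 dB/decade.

-40 dB/decade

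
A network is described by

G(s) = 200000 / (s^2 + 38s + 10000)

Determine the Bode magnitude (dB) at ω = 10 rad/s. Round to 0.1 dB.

At s = jω = j10:
quadratic: (j10)² + 38·j10 + 10000 = 9900 + j380 → |·| ≈ 9907.3, ∠ ≈ 2.20°
|G| = 200000 / 9907.3 ≈ 20.187
Gain = 20 log₁₀(20.187) ≈ 26.10 dB

26.1 dB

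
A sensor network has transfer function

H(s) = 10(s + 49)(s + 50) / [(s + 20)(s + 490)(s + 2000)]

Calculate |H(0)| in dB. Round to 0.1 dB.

-58.1 dB

H(0) = 10·49·50 / (20·490·2000) = 0.00125
20 log₁₀(0.00125) ≈ -58.06 dB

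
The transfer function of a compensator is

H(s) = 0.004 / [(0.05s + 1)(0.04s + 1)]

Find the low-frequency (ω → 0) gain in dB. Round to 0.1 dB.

H(0) = 0.004 · 1 / 1 = 0.004
20 log₁₀(0.004) ≈ -47.96 dB

-48.0 dB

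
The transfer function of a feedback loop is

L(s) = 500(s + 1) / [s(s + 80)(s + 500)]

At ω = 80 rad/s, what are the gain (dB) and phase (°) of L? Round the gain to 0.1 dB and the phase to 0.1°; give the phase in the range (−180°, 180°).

At s = jω = j80:
zero (s+1): 1 + j80 → |·| = √(1²+80²) = √6401 ≈ 80.006, ∠ = arctan(80/1) ≈ 89.28°
pole (s+80): 80 + j80 → |·| = √(80²+80²) = √12800 ≈ 113.14, ∠ = arctan(80/80) ≈ 45.00°
pole (s+500): 500 + j80 → |·| = √(500²+80²) = √256400 ≈ 506.36, ∠ = arctan(80/500) ≈ 9.09°
pole at origin: |s| = 80, ∠ = 90.00° (in denominator)
|L| = 500 · 80.006 / 4.5832e+06 ≈ 0.0087282
Gain = 20 log₁₀(0.0087282) ≈ -41.18 dB
∠L = 89.28° − 144.09° = -54.81°

-41.2 dB, -54.8°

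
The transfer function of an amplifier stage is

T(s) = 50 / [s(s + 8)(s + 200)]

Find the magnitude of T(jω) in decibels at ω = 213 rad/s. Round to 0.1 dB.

At s = jω = j213:
pole (s+8): 8 + j213 → |·| = √(8²+213²) = √45433 ≈ 213.15, ∠ = arctan(213/8) ≈ 87.85°
pole (s+200): 200 + j213 → |·| = √(200²+213²) = √85369 ≈ 292.18, ∠ = arctan(213/200) ≈ 46.80°
pole at origin: |s| = 213, ∠ = 90.00° (in denominator)
|T| = 50 / 1.3265e+07 ≈ 3.7693e-06
Gain = 20 log₁₀(3.7693e-06) ≈ -108.47 dB

-108.5 dB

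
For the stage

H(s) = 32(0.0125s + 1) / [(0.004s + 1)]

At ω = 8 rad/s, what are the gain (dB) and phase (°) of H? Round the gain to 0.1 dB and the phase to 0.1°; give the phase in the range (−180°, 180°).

At ω = 8 rad/s:
zero (1 + j8·0.0125) = 1 + j0.1 → |·| ≈ 1.005, ∠ ≈ 5.71°
pole (1 + j8·0.004) = 1 + j0.032 → |·| ≈ 1.0005, ∠ ≈ 1.83°
|H| = 32 · 1.005 / (1.0005) ≈ 32.144
Gain = 20 log₁₀(32.144) ≈ 30.14 dB
∠H = (5.71°) − (1.83°) = 3.88°

30.1 dB, 3.9°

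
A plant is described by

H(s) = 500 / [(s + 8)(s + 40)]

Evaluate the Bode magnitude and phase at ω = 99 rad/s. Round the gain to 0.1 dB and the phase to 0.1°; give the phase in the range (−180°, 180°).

-26.5 dB, -153.4°

At s = jω = j99:
pole (s+8): 8 + j99 → |·| = √(8²+99²) = √9865 ≈ 99.323, ∠ = arctan(99/8) ≈ 85.38°
pole (s+40): 40 + j99 → |·| = √(40²+99²) = √11401 ≈ 106.78, ∠ = arctan(99/40) ≈ 68.00°
|H| = 500 / 10606 ≈ 0.047143
Gain = 20 log₁₀(0.047143) ≈ -26.53 dB
∠H = 0.00° − 153.38° = -153.38°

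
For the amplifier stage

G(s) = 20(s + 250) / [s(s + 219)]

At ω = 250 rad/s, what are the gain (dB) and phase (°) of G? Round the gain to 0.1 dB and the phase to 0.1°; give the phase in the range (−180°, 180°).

-21.4 dB, -93.8°

At s = jω = j250:
zero (s+250): 250 + j250 → |·| = √(250²+250²) = √125000 ≈ 353.55, ∠ = arctan(250/250) ≈ 45.00°
pole (s+219): 219 + j250 → |·| = √(219²+250²) = √110461 ≈ 332.36, ∠ = arctan(250/219) ≈ 48.78°
pole at origin: |s| = 250, ∠ = 90.00° (in denominator)
|G| = 20 · 353.55 / 83090 ≈ 0.0851
Gain = 20 log₁₀(0.0851) ≈ -21.40 dB
∠G = 45.00° − 138.78° = -93.78°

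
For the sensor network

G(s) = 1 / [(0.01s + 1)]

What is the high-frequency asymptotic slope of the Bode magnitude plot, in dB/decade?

Each pole contributes −20 dB/decade at high frequency; each zero contributes +20 dB/decade.
Net: 0 zero(s) − 1 pole(s) → -20 dB/decade.

-20 dB/decade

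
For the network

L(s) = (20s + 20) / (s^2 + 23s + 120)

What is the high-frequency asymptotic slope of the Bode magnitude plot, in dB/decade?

-20 dB/decade

Each pole contributes −20 dB/decade at high frequency; each zero contributes +20 dB/decade.
Net: 1 zero(s) − 2 pole(s) → -20 dB/decade.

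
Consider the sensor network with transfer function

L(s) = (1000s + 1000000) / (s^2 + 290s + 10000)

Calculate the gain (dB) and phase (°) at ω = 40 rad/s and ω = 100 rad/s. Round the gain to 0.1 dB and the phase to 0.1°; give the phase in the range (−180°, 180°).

Substitute s = j40:
Numerator: 1000(j40) + 1000000 = 1000000 + j40000
Denominator: (j40)^2 + 290(j40) + 10000 = 8400 + j11600
|N| = √(1000000² + 40000²) ≈ 1.0008e+06, ∠N ≈ 2.29°
|D| = √(8400² + 11600²) ≈ 14322, ∠D ≈ 54.09°
|L| = 1.0008e+06 / 14322 ≈ 69.879
Gain = 20 log₁₀(69.879) ≈ 36.89 dB
∠L = 2.29° − 54.09° = -51.80°

Substitute s = j100:
Numerator: 1000(j100) + 1000000 = 1000000 + j100000
Denominator: (j100)^2 + 290(j100) + 10000 = 0 + j29000
|N| = √(1000000² + 100000²) ≈ 1.005e+06, ∠N ≈ 5.71°
|D| = √(0² + 29000²) ≈ 29000, ∠D ≈ 90.00°
|L| = 1.005e+06 / 29000 ≈ 34.655
Gain = 20 log₁₀(34.655) ≈ 30.80 dB
∠L = 5.71° − 90.00° = -84.29°

ω = 40: 36.9 dB, -51.8°; ω = 100: 30.8 dB, -84.3°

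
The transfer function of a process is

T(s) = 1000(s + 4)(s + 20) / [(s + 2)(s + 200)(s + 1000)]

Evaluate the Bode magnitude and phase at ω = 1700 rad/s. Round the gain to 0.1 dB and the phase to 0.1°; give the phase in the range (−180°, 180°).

At s = jω = j1700:
zero (s+4): 4 + j1700 → |·| = √(4²+1700²) = √2890016 ≈ 1700, ∠ = arctan(1700/4) ≈ 89.87°
zero (s+20): 20 + j1700 → |·| = √(20²+1700²) = √2890400 ≈ 1700.1, ∠ = arctan(1700/20) ≈ 89.33°
pole (s+2): 2 + j1700 → |·| = √(2²+1700²) = √2890004 ≈ 1700, ∠ = arctan(1700/2) ≈ 89.93°
pole (s+200): 200 + j1700 → |·| = √(200²+1700²) = √2930000 ≈ 1711.7, ∠ = arctan(1700/200) ≈ 83.29°
pole (s+1000): 1000 + j1700 → |·| = √(1000²+1700²) = √3890000 ≈ 1972.3, ∠ = arctan(1700/1000) ≈ 59.53°
|T| = 1000 · 2.8902e+06 / 5.7392e+09 ≈ 0.50359
Gain = 20 log₁₀(0.50359) ≈ -5.96 dB
∠T = 179.20° − 232.75° = -53.55°

-6.0 dB, -53.6°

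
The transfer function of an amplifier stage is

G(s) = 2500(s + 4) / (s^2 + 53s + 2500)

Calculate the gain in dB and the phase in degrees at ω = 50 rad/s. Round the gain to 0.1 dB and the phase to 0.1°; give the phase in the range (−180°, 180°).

33.5 dB, -4.6°

At s = jω = j50:
zero (s+4): 4 + j50 → |·| = √(4²+50²) = √2516 ≈ 50.16, ∠ = arctan(50/4) ≈ 85.43°
quadratic: (j50)² + 53·j50 + 2500 = 0 + j2650 → |·| ≈ 2650, ∠ ≈ 90.00°
|G| = 2500 · 50.16 / 2650 ≈ 47.321
Gain = 20 log₁₀(47.321) ≈ 33.50 dB
∠G = 85.43° − 90.00° = -4.57°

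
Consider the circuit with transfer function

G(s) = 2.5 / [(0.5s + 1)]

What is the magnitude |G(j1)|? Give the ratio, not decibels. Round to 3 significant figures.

At ω = 1 rad/s:
pole (1 + j1·0.5) = 1 + j0.5 → |·| ≈ 1.118, ∠ ≈ 26.57°
|G| = 2.5 · 1 / (1.118) ≈ 2.2361

2.24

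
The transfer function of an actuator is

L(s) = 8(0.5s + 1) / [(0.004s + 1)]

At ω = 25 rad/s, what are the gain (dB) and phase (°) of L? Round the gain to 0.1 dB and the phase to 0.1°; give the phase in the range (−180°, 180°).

At ω = 25 rad/s:
zero (1 + j25·0.5) = 1 + j12.5 → |·| ≈ 12.54, ∠ ≈ 85.43°
pole (1 + j25·0.004) = 1 + j0.1 → |·| ≈ 1.005, ∠ ≈ 5.71°
|L| = 8 · 12.54 / (1.005) ≈ 99.821
Gain = 20 log₁₀(99.821) ≈ 39.98 dB
∠L = (85.43°) − (5.71°) = 79.72°

40.0 dB, 79.7°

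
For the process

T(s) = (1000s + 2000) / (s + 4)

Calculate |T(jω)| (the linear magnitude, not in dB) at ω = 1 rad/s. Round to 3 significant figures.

Substitute s = j1:
Numerator: 1000(j1) + 2000 = 2000 + j1000
Denominator: (j1) + 4 = 4 + j1
|N| = √(2000² + 1000²) ≈ 2236.1, ∠N ≈ 26.57°
|D| = √(4² + 1²) ≈ 4.1231, ∠D ≈ 14.04°
|T| = 2236.1 / 4.1231 ≈ 542.33

542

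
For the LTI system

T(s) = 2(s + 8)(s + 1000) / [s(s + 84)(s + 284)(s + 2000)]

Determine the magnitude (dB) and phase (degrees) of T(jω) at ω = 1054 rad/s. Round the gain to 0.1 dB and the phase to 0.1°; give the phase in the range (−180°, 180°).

At s = jω = j1054:
zero (s+8): 8 + j1054 → |·| = √(8²+1054²) = √1110980 ≈ 1054, ∠ = arctan(1054/8) ≈ 89.57°
zero (s+1000): 1000 + j1054 → |·| = √(1000²+1054²) = √2110916 ≈ 1452.9, ∠ = arctan(1054/1000) ≈ 46.51°
pole (s+84): 84 + j1054 → |·| = √(84²+1054²) = √1117972 ≈ 1057.3, ∠ = arctan(1054/84) ≈ 85.44°
pole (s+284): 284 + j1054 → |·| = √(284²+1054²) = √1191572 ≈ 1091.6, ∠ = arctan(1054/284) ≈ 74.92°
pole (s+2000): 2000 + j1054 → |·| = √(2000²+1054²) = √5110916 ≈ 2260.7, ∠ = arctan(1054/2000) ≈ 27.79°
pole at origin: |s| = 1054, ∠ = 90.00° (in denominator)
|T| = 2 · 1.5314e+06 / 2.7501e+12 ≈ 1.1137e-06
Gain = 20 log₁₀(1.1137e-06) ≈ -119.06 dB
∠T = 136.08° − 278.15° = -142.07°

-119.1 dB, -142.1°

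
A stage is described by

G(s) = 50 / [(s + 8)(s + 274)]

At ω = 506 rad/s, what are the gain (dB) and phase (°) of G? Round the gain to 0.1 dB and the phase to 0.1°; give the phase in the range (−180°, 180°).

At s = jω = j506:
pole (s+8): 8 + j506 → |·| = √(8²+506²) = √256100 ≈ 506.06, ∠ = arctan(506/8) ≈ 89.09°
pole (s+274): 274 + j506 → |·| = √(274²+506²) = √331112 ≈ 575.42, ∠ = arctan(506/274) ≈ 61.56°
|G| = 50 / 2.912e+05 ≈ 0.0001717
Gain = 20 log₁₀(0.0001717) ≈ -75.30 dB
∠G = 0.00° − 150.65° = -150.65°

-75.3 dB, -150.7°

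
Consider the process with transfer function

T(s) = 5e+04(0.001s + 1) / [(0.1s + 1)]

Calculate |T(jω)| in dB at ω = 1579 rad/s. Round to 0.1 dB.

55.4 dB

At ω = 1579 rad/s:
zero (1 + j1579·0.001) = 1 + j1.579 → |·| ≈ 1.869, ∠ ≈ 57.65°
pole (1 + j1579·0.1) = 1 + j157.9 → |·| ≈ 157.9, ∠ ≈ 89.64°
|T| = 5e+04 · 1.869 / (157.9) ≈ 591.83
Gain = 20 log₁₀(591.83) ≈ 55.44 dB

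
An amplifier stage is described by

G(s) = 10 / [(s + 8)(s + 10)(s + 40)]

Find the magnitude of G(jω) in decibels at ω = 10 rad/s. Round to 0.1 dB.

At s = jω = j10:
pole (s+8): 8 + j10 → |·| = √(8²+10²) = √164 ≈ 12.806, ∠ = arctan(10/8) ≈ 51.34°
pole (s+10): 10 + j10 → |·| = √(10²+10²) = √200 ≈ 14.142, ∠ = arctan(10/10) ≈ 45.00°
pole (s+40): 40 + j10 → |·| = √(40²+10²) = √1700 ≈ 41.231, ∠ = arctan(10/40) ≈ 14.04°
|G| = 10 / 7467 ≈ 0.0013392
Gain = 20 log₁₀(0.0013392) ≈ -57.46 dB

-57.5 dB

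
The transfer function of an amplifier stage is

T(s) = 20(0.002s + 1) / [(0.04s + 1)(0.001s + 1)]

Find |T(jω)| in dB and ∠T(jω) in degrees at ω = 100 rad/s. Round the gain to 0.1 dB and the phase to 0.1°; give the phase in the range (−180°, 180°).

At ω = 100 rad/s:
zero (1 + j100·0.002) = 1 + j0.2 → |·| ≈ 1.0198, ∠ ≈ 11.31°
pole (1 + j100·0.04) = 1 + j4 → |·| ≈ 4.1231, ∠ ≈ 75.96°
pole (1 + j100·0.001) = 1 + j0.1 → |·| ≈ 1.005, ∠ ≈ 5.71°
|T| = 20 · 1.0198 / (4.1231 · 1.005) ≈ 4.9222
Gain = 20 log₁₀(4.9222) ≈ 13.84 dB
∠T = (11.31°) − (75.96° + 5.71°) = -70.36°

13.8 dB, -70.4°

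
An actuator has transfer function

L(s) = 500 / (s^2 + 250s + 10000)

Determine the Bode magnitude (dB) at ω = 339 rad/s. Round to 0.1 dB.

Substitute s = j339:
Numerator: 500 = 500 + j0
Denominator: (j339)^2 + 250(j339) + 10000 = -104921 + j84750
|N| = √(500² + 0²) ≈ 500, ∠N ≈ 0.00°
|D| = √(104921² + 84750²) ≈ 1.3487e+05, ∠D ≈ 141.07°
|L| = 500 / 1.3487e+05 ≈ 0.0037073
Gain = 20 log₁₀(0.0037073) ≈ -48.62 dB

-48.6 dB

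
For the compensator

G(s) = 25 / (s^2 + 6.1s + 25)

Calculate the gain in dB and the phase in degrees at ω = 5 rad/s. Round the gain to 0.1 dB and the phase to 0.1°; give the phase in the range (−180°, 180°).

-1.7 dB, -90.0°

At s = jω = j5:
quadratic: (j5)² + 6.1·j5 + 25 = 0 + j30.5 → |·| ≈ 30.5, ∠ ≈ 90.00°
|G| = 25 / 30.5 ≈ 0.81967
Gain = 20 log₁₀(0.81967) ≈ -1.73 dB
∠G = 0.00° − 90.00° = -90.00°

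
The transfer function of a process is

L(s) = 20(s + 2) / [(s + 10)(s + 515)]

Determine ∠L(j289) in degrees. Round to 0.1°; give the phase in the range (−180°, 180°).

-27.7°

At s = jω = j289:
zero (s+2): 2 + j289 → |·| = √(2²+289²) = √83525 ≈ 289.01, ∠ = arctan(289/2) ≈ 89.60°
pole (s+10): 10 + j289 → |·| = √(10²+289²) = √83621 ≈ 289.17, ∠ = arctan(289/10) ≈ 88.02°
pole (s+515): 515 + j289 → |·| = √(515²+289²) = √348746 ≈ 590.55, ∠ = arctan(289/515) ≈ 29.30°
∠L = 89.60° − 117.32° = -27.72°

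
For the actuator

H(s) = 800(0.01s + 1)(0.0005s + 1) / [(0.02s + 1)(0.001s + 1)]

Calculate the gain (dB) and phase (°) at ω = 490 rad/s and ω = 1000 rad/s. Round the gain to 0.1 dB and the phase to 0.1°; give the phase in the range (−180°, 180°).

ω = 490: 51.5 dB, -18.0°; ω = 1000: 50.0 dB, -21.3°

At ω = 490 rad/s:
zero (1 + j490·0.01) = 1 + j4.9 → |·| ≈ 5.001, ∠ ≈ 78.47°
zero (1 + j490·0.0005) = 1 + j0.245 → |·| ≈ 1.0296, ∠ ≈ 13.77°
pole (1 + j490·0.02) = 1 + j9.8 → |·| ≈ 9.8509, ∠ ≈ 84.17°
pole (1 + j490·0.001) = 1 + j0.49 → |·| ≈ 1.1136, ∠ ≈ 26.10°
|H| = 800 · 5.001 · 1.0296 / (9.8509 · 1.1136) ≈ 375.5
Gain = 20 log₁₀(375.5) ≈ 51.49 dB
∠H = (78.47° + 13.77°) − (84.17° + 26.10°) = -18.03°

At ω = 1000 rad/s:
zero (1 + j1000·0.01) = 1 + j10 → |·| ≈ 10.05, ∠ ≈ 84.29°
zero (1 + j1000·0.0005) = 1 + j0.5 → |·| ≈ 1.118, ∠ ≈ 26.57°
pole (1 + j1000·0.02) = 1 + j20 → |·| ≈ 20.025, ∠ ≈ 87.14°
pole (1 + j1000·0.001) = 1 + j1 → |·| ≈ 1.4142, ∠ ≈ 45.00°
|H| = 800 · 10.05 · 1.118 / (20.025 · 1.4142) ≈ 317.41
Gain = 20 log₁₀(317.41) ≈ 50.03 dB
∠H = (84.29° + 26.57°) − (87.14° + 45.00°) = -21.28°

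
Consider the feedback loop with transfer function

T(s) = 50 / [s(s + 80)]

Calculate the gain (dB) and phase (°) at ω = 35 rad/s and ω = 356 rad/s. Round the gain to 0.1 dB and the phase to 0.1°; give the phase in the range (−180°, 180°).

At s = jω = j35:
pole (s+80): 80 + j35 → |·| = √(80²+35²) = √7625 ≈ 87.321, ∠ = arctan(35/80) ≈ 23.63°
pole at origin: |s| = 35, ∠ = 90.00° (in denominator)
|T| = 50 / 3056.2 ≈ 0.01636
Gain = 20 log₁₀(0.01636) ≈ -35.72 dB
∠T = 0.00° − 113.63° = -113.63°

At s = jω = j356:
pole (s+80): 80 + j356 → |·| = √(80²+356²) = √133136 ≈ 364.88, ∠ = arctan(356/80) ≈ 77.33°
pole at origin: |s| = 356, ∠ = 90.00° (in denominator)
|T| = 50 / 1.299e+05 ≈ 0.00038491
Gain = 20 log₁₀(0.00038491) ≈ -68.29 dB
∠T = 0.00° − 167.33° = -167.33°

ω = 35: -35.7 dB, -113.6°; ω = 356: -68.3 dB, -167.3°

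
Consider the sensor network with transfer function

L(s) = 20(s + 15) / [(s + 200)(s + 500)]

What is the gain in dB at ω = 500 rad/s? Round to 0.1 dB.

At s = jω = j500:
zero (s+15): 15 + j500 → |·| = √(15²+500²) = √250225 ≈ 500.22, ∠ = arctan(500/15) ≈ 88.28°
pole (s+200): 200 + j500 → |·| = √(200²+500²) = √290000 ≈ 538.52, ∠ = arctan(500/200) ≈ 68.20°
pole (s+500): 500 + j500 → |·| = √(500²+500²) = √500000 ≈ 707.11, ∠ = arctan(500/500) ≈ 45.00°
|L| = 20 · 500.22 / 3.8079e+05 ≈ 0.026273
Gain = 20 log₁₀(0.026273) ≈ -31.61 dB

-31.6 dB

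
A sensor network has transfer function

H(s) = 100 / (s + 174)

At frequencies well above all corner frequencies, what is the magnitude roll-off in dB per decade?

Each pole contributes −20 dB/decade at high frequency; each zero contributes +20 dB/decade.
Net: 0 zero(s) − 1 pole(s) → -20 dB/decade.

-20 dB/decade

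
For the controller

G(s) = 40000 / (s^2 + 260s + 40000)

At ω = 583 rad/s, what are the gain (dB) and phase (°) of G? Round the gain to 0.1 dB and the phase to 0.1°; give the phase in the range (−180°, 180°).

At s = jω = j583:
quadratic: (j583)² + 260·j583 + 40000 = -299889 + j151580 → |·| ≈ 3.3602e+05, ∠ ≈ 153.19°
|G| = 40000 / 3.3602e+05 ≈ 0.11904
Gain = 20 log₁₀(0.11904) ≈ -18.49 dB
∠G = 0.00° − 153.19° = -153.19°

-18.5 dB, -153.2°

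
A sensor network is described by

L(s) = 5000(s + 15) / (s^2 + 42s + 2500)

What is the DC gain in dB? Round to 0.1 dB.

29.5 dB

L(0) = 5000·15 / 2500 = 30
20 log₁₀(30) ≈ 29.54 dB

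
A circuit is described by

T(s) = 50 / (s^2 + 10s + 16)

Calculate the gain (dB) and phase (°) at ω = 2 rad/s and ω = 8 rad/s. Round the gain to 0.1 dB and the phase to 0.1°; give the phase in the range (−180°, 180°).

ω = 2: 6.6 dB, -59.0°; ω = 8: -5.4 dB, -121.0°

Substitute s = j2:
Numerator: 50 = 50 + j0
Denominator: (j2)^2 + 10(j2) + 16 = 12 + j20
|N| = √(50² + 0²) ≈ 50, ∠N ≈ 0.00°
|D| = √(12² + 20²) ≈ 23.324, ∠D ≈ 59.04°
|T| = 50 / 23.324 ≈ 2.1437
Gain = 20 log₁₀(2.1437) ≈ 6.62 dB
∠T = 0.00° − 59.04° = -59.04°

Substitute s = j8:
Numerator: 50 = 50 + j0
Denominator: (j8)^2 + 10(j8) + 16 = -48 + j80
|N| = √(50² + 0²) ≈ 50, ∠N ≈ 0.00°
|D| = √(48² + 80²) ≈ 93.295, ∠D ≈ 120.96°
|T| = 50 / 93.295 ≈ 0.53593
Gain = 20 log₁₀(0.53593) ≈ -5.42 dB
∠T = 0.00° − 120.96° = -120.96°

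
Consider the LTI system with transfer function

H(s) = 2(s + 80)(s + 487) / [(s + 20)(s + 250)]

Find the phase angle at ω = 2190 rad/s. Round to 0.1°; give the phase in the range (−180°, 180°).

At s = jω = j2190:
zero (s+80): 80 + j2190 → |·| = √(80²+2190²) = √4802500 ≈ 2191.5, ∠ = arctan(2190/80) ≈ 87.91°
zero (s+487): 487 + j2190 → |·| = √(487²+2190²) = √5033269 ≈ 2243.5, ∠ = arctan(2190/487) ≈ 77.46°
pole (s+20): 20 + j2190 → |·| = √(20²+2190²) = √4796500 ≈ 2190.1, ∠ = arctan(2190/20) ≈ 89.48°
pole (s+250): 250 + j2190 → |·| = √(250²+2190²) = √4858600 ≈ 2204.2, ∠ = arctan(2190/250) ≈ 83.49°
∠H = 165.37° − 172.97° = -7.60°

-7.6°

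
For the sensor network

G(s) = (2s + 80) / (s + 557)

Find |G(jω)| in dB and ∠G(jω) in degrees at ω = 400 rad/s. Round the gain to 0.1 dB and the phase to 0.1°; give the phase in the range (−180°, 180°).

1.4 dB, 48.6°

Substitute s = j400:
Numerator: 2(j400) + 80 = 80 + j800
Denominator: (j400) + 557 = 557 + j400
|N| = √(80² + 800²) ≈ 803.99, ∠N ≈ 84.29°
|D| = √(557² + 400²) ≈ 685.75, ∠D ≈ 35.68°
|G| = 803.99 / 685.75 ≈ 1.1724
Gain = 20 log₁₀(1.1724) ≈ 1.38 dB
∠G = 84.29° − 35.68° = 48.61°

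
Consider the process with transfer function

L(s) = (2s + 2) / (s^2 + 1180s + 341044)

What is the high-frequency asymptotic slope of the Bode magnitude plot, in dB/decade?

-20 dB/decade

Each pole contributes −20 dB/decade at high frequency; each zero contributes +20 dB/decade.
Net: 1 zero(s) − 2 pole(s) → -20 dB/decade.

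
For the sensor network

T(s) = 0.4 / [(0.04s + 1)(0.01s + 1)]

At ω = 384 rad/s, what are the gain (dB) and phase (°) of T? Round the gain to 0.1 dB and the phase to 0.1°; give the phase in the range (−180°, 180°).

-43.7 dB, -161.7°

At ω = 384 rad/s:
pole (1 + j384·0.04) = 1 + j15.36 → |·| ≈ 15.393, ∠ ≈ 86.28°
pole (1 + j384·0.01) = 1 + j3.84 → |·| ≈ 3.9681, ∠ ≈ 75.40°
|T| = 0.4 · 1 / (15.393 · 3.9681) ≈ 0.0065487
Gain = 20 log₁₀(0.0065487) ≈ -43.68 dB
∠T = (0°) − (86.28° + 75.40°) = -161.68°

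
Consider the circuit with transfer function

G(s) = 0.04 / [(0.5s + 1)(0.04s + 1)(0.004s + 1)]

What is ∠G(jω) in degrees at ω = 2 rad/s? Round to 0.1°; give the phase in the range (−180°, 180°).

At ω = 2 rad/s:
pole (1 + j2·0.5) = 1 + j1 → |·| ≈ 1.4142, ∠ ≈ 45.00°
pole (1 + j2·0.04) = 1 + j0.08 → |·| ≈ 1.0032, ∠ ≈ 4.57°
pole (1 + j2·0.004) = 1 + j0.008 → |·| ≈ 1, ∠ ≈ 0.46°
∠G = (0°) − (45.00° + 4.57° + 0.46°) = -50.03°

-50.0°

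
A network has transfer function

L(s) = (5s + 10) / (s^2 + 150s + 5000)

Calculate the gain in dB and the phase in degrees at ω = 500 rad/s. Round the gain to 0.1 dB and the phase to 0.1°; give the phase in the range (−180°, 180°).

-40.2 dB, -73.2°

Substitute s = j500:
Numerator: 5(j500) + 10 = 10 + j2500
Denominator: (j500)^2 + 150(j500) + 5000 = -245000 + j75000
|N| = √(10² + 2500²) ≈ 2500, ∠N ≈ 89.77°
|D| = √(245000² + 75000²) ≈ 2.5622e+05, ∠D ≈ 162.98°
|L| = 2500 / 2.5622e+05 ≈ 0.0097572
Gain = 20 log₁₀(0.0097572) ≈ -40.21 dB
∠L = 89.77° − 162.98° = -73.21°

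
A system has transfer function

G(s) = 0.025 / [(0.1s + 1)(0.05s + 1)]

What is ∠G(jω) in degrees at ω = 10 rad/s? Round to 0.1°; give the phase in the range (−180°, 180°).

-71.6°

At ω = 10 rad/s:
pole (1 + j10·0.1) = 1 + j1 → |·| ≈ 1.4142, ∠ ≈ 45.00°
pole (1 + j10·0.05) = 1 + j0.5 → |·| ≈ 1.118, ∠ ≈ 26.57°
∠G = (0°) − (45.00° + 26.57°) = -71.57°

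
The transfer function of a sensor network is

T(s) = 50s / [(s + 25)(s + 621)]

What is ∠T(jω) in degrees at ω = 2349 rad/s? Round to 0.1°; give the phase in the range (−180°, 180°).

At s = jω = j2349:
zero at origin: s = j2349 → |·| = 2349, ∠ = 90.00°
pole (s+25): 25 + j2349 → |·| = √(25²+2349²) = √5518426 ≈ 2349.1, ∠ = arctan(2349/25) ≈ 89.39°
pole (s+621): 621 + j2349 → |·| = √(621²+2349²) = √5903442 ≈ 2429.7, ∠ = arctan(2349/621) ≈ 75.19°
∠T = 90.00° − 164.58° = -74.58°

-74.6°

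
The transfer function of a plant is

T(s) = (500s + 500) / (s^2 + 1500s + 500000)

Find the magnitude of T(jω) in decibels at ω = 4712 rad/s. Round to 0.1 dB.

Substitute s = j4712:
Numerator: 500(j4712) + 500 = 500 + j2356000
Denominator: (j4712)^2 + 1500(j4712) + 500000 = -21702944 + j7068000
|N| = √(500² + 2356000²) ≈ 2.356e+06, ∠N ≈ 89.99°
|D| = √(21702944² + 7068000²) ≈ 2.2825e+07, ∠D ≈ 161.96°
|T| = 2.356e+06 / 2.2825e+07 ≈ 0.10322
Gain = 20 log₁₀(0.10322) ≈ -19.72 dB

-19.7 dB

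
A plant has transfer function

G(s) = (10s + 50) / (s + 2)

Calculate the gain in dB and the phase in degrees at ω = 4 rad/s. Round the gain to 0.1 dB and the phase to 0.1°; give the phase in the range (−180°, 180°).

Substitute s = j4:
Numerator: 10(j4) + 50 = 50 + j40
Denominator: (j4) + 2 = 2 + j4
|N| = √(50² + 40²) ≈ 64.031, ∠N ≈ 38.66°
|D| = √(2² + 4²) ≈ 4.4721, ∠D ≈ 63.43°
|G| = 64.031 / 4.4721 ≈ 14.318
Gain = 20 log₁₀(14.318) ≈ 23.12 dB
∠G = 38.66° − 63.43° = -24.77°

23.1 dB, -24.8°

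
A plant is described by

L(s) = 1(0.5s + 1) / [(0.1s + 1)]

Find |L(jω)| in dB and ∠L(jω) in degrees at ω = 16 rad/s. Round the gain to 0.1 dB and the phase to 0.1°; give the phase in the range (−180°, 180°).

12.6 dB, 24.9°

At ω = 16 rad/s:
zero (1 + j16·0.5) = 1 + j8 → |·| ≈ 8.0623, ∠ ≈ 82.87°
pole (1 + j16·0.1) = 1 + j1.6 → |·| ≈ 1.8868, ∠ ≈ 57.99°
|L| = 1 · 8.0623 / (1.8868) ≈ 4.273
Gain = 20 log₁₀(4.273) ≈ 12.61 dB
∠L = (82.87°) − (57.99°) = 24.88°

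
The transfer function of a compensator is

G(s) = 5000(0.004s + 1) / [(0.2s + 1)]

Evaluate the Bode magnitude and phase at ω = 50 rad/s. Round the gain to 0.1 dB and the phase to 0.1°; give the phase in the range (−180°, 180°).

54.1 dB, -73.0°

At ω = 50 rad/s:
zero (1 + j50·0.004) = 1 + j0.2 → |·| ≈ 1.0198, ∠ ≈ 11.31°
pole (1 + j50·0.2) = 1 + j10 → |·| ≈ 10.05, ∠ ≈ 84.29°
|G| = 5000 · 1.0198 / (10.05) ≈ 507.36
Gain = 20 log₁₀(507.36) ≈ 54.11 dB
∠G = (11.31°) − (84.29°) = -72.98°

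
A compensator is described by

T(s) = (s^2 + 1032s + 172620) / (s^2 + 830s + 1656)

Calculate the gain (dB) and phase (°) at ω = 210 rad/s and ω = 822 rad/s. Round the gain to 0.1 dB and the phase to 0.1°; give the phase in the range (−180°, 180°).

ω = 210: 3.0 dB, -44.4°; ω = 822: 0.2 dB, -14.0°

Substitute s = j210:
Numerator: (j210)^2 + 1032(j210) + 172620 = 128520 + j216720
Denominator: (j210)^2 + 830(j210) + 1656 = -42444 + j174300
|N| = √(128520² + 216720²) ≈ 2.5196e+05, ∠N ≈ 59.33°
|D| = √(42444² + 174300²) ≈ 1.7939e+05, ∠D ≈ 103.69°
|T| = 2.5196e+05 / 1.7939e+05 ≈ 1.4045
Gain = 20 log₁₀(1.4045) ≈ 2.95 dB
∠T = 59.33° − 103.69° = -44.36°

Substitute s = j822:
Numerator: (j822)^2 + 1032(j822) + 172620 = -503064 + j848304
Denominator: (j822)^2 + 830(j822) + 1656 = -674028 + j682260
|N| = √(503064² + 848304²) ≈ 9.8625e+05, ∠N ≈ 120.67°
|D| = √(674028² + 682260²) ≈ 9.5906e+05, ∠D ≈ 134.65°
|T| = 9.8625e+05 / 9.5906e+05 ≈ 1.0284
Gain = 20 log₁₀(1.0284) ≈ 0.24 dB
∠T = 120.67° − 134.65° = -13.98°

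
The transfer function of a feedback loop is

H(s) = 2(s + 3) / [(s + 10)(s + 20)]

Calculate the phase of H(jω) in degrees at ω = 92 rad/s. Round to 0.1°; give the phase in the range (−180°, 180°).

At s = jω = j92:
zero (s+3): 3 + j92 → |·| = √(3²+92²) = √8473 ≈ 92.049, ∠ = arctan(92/3) ≈ 88.13°
pole (s+10): 10 + j92 → |·| = √(10²+92²) = √8564 ≈ 92.542, ∠ = arctan(92/10) ≈ 83.80°
pole (s+20): 20 + j92 → |·| = √(20²+92²) = √8864 ≈ 94.149, ∠ = arctan(92/20) ≈ 77.74°
∠H = 88.13° − 161.54° = -73.41°

-73.4°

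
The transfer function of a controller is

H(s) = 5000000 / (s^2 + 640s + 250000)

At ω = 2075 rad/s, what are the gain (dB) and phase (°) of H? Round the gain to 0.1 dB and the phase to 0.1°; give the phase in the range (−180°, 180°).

1.4 dB, -161.9°

At s = jω = j2075:
quadratic: (j2075)² + 640·j2075 + 250000 = -4055625 + j1328000 → |·| ≈ 4.2675e+06, ∠ ≈ 161.87°
|H| = 5000000 / 4.2675e+06 ≈ 1.1716
Gain = 20 log₁₀(1.1716) ≈ 1.38 dB
∠H = 0.00° − 161.87° = -161.87°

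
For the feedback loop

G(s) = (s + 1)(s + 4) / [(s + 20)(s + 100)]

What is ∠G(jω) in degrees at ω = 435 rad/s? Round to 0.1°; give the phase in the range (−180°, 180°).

14.9°

At s = jω = j435:
zero (s+1): 1 + j435 → |·| = √(1²+435²) = √189226 ≈ 435, ∠ = arctan(435/1) ≈ 89.87°
zero (s+4): 4 + j435 → |·| = √(4²+435²) = √189241 ≈ 435.02, ∠ = arctan(435/4) ≈ 89.47°
pole (s+20): 20 + j435 → |·| = √(20²+435²) = √189625 ≈ 435.46, ∠ = arctan(435/20) ≈ 87.37°
pole (s+100): 100 + j435 → |·| = √(100²+435²) = √199225 ≈ 446.35, ∠ = arctan(435/100) ≈ 77.05°
∠G = 179.34° − 164.42° = 14.92°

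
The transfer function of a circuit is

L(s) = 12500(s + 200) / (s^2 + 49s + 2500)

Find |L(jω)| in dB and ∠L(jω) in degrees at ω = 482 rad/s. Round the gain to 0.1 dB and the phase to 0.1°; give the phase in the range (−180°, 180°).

At s = jω = j482:
zero (s+200): 200 + j482 → |·| = √(200²+482²) = √272324 ≈ 521.85, ∠ = arctan(482/200) ≈ 67.46°
quadratic: (j482)² + 49·j482 + 2500 = -229824 + j23618 → |·| ≈ 2.3103e+05, ∠ ≈ 174.13°
|L| = 12500 · 521.85 / 2.3103e+05 ≈ 28.235
Gain = 20 log₁₀(28.235) ≈ 29.02 dB
∠L = 67.46° − 174.13° = -106.67°

29.0 dB, -106.7°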